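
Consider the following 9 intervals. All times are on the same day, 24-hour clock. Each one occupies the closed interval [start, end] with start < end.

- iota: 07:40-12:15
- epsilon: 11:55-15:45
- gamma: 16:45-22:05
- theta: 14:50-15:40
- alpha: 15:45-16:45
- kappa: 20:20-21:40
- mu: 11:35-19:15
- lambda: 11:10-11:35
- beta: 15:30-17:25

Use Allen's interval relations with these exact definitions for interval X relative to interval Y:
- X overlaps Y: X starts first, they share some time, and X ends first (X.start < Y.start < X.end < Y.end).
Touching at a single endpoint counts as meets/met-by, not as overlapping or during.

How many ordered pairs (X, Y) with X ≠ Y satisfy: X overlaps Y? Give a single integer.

6

Checking all 72 ordered pairs for relation 'overlaps'; matching pairs in alphabetical order:
(beta, gamma): beta overlaps gamma ✓
(epsilon, beta): epsilon overlaps beta ✓
(iota, epsilon): iota overlaps epsilon ✓
(iota, mu): iota overlaps mu ✓
(mu, gamma): mu overlaps gamma ✓
(theta, beta): theta overlaps beta ✓
Count: 6.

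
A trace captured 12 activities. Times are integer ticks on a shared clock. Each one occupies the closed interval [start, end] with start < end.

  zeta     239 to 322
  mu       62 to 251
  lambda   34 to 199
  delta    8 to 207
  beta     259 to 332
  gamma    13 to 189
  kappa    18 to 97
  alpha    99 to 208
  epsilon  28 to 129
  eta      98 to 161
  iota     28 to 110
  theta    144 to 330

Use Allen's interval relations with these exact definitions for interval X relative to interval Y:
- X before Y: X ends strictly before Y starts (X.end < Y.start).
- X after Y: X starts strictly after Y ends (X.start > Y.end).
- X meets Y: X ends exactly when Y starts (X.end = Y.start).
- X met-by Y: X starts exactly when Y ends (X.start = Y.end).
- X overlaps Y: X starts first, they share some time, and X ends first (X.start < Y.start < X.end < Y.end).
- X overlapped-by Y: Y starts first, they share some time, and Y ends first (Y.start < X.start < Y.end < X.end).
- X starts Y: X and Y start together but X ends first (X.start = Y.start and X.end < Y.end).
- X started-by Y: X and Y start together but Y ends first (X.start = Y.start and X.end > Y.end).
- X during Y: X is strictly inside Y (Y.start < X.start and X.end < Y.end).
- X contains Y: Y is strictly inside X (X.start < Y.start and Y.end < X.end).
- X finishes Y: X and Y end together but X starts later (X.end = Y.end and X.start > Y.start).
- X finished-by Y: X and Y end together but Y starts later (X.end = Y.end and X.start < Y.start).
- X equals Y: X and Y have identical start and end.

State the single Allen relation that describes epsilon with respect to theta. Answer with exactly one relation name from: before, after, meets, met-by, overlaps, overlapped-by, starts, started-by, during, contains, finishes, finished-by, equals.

before

epsilon = [28, 129]; theta = [144, 330].
Compare endpoints: epsilon.start < theta.start, epsilon.start < theta.end, epsilon.end < theta.start, epsilon.end < theta.end.
That pattern is 'before'.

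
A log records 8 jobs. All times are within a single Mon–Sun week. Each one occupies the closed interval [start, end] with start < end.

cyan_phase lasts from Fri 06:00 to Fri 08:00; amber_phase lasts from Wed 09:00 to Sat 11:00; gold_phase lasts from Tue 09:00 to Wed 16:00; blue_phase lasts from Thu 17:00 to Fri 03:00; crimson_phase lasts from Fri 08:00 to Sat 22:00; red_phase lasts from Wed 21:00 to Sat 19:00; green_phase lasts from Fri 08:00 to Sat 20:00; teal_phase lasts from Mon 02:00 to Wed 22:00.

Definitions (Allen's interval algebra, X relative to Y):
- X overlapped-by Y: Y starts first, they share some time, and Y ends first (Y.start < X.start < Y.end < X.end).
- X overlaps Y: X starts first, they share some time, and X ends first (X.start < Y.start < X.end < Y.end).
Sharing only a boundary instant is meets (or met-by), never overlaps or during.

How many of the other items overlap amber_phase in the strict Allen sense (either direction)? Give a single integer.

5

Target amber_phase = [Wed 09:00, Sat 11:00].
blue_phase [Thu 17:00, Fri 03:00] → during → no.
crimson_phase [Fri 08:00, Sat 22:00] → overlapped-by → counts.
cyan_phase [Fri 06:00, Fri 08:00] → during → no.
gold_phase [Tue 09:00, Wed 16:00] → overlaps → counts.
green_phase [Fri 08:00, Sat 20:00] → overlapped-by → counts.
red_phase [Wed 21:00, Sat 19:00] → overlapped-by → counts.
teal_phase [Mon 02:00, Wed 22:00] → overlaps → counts.
Total: 5.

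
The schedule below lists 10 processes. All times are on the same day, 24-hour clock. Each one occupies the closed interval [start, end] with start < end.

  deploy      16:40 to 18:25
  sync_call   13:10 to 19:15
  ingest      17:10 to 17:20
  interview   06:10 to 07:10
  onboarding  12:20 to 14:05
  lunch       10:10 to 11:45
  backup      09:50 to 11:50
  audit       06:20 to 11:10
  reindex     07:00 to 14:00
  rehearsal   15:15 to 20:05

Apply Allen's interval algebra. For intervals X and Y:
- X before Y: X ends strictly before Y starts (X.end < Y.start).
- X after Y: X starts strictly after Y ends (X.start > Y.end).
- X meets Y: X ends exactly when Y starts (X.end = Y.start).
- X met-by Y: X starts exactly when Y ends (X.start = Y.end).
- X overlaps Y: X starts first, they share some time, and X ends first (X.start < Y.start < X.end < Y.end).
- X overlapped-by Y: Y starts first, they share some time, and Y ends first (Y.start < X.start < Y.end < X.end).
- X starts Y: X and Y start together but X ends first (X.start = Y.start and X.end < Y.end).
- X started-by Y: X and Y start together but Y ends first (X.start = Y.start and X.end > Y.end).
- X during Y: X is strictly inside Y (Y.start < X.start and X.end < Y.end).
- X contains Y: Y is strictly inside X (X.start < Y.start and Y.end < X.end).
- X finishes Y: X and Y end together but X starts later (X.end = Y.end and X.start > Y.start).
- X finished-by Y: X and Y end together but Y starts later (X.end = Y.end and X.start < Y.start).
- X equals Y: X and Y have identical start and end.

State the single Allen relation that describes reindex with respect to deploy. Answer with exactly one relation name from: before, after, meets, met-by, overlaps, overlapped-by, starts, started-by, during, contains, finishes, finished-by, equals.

before

reindex = [07:00, 14:00]; deploy = [16:40, 18:25].
Compare endpoints: reindex.start < deploy.start, reindex.start < deploy.end, reindex.end < deploy.start, reindex.end < deploy.end.
That pattern is 'before'.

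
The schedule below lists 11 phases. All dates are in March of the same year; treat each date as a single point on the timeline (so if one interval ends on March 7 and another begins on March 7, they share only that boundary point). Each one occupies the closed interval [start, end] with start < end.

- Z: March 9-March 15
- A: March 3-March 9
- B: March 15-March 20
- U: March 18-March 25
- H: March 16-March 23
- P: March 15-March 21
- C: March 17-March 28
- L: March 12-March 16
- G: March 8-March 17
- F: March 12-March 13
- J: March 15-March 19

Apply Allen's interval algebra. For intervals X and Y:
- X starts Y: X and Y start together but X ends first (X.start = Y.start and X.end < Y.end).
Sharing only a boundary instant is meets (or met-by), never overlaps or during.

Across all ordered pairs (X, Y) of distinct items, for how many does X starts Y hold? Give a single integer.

Checking all 110 ordered pairs for relation 'starts'; matching pairs in alphabetical order:
(B, P): B starts P ✓
(F, L): F starts L ✓
(J, B): J starts B ✓
(J, P): J starts P ✓
Count: 4.

4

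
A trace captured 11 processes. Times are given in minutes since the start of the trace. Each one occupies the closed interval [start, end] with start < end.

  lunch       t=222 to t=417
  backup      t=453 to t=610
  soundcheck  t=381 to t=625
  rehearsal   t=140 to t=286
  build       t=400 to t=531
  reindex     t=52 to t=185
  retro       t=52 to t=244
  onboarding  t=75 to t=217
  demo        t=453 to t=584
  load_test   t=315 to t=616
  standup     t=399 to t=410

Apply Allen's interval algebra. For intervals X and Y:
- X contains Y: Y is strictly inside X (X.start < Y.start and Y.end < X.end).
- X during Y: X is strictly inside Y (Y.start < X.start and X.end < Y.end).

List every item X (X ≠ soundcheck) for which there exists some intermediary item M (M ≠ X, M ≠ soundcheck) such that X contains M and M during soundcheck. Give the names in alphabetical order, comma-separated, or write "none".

load_test, lunch

Target soundcheck = [t=381, t=625].
Intermediaries M with M during soundcheck: backup, build, demo, standup.
Via backup — items with X contains backup: load_test.
Via build — items with X contains build: load_test.
Via demo — items with X contains demo: load_test.
Via standup — items with X contains standup: load_test, lunch.
Union: load_test, lunch.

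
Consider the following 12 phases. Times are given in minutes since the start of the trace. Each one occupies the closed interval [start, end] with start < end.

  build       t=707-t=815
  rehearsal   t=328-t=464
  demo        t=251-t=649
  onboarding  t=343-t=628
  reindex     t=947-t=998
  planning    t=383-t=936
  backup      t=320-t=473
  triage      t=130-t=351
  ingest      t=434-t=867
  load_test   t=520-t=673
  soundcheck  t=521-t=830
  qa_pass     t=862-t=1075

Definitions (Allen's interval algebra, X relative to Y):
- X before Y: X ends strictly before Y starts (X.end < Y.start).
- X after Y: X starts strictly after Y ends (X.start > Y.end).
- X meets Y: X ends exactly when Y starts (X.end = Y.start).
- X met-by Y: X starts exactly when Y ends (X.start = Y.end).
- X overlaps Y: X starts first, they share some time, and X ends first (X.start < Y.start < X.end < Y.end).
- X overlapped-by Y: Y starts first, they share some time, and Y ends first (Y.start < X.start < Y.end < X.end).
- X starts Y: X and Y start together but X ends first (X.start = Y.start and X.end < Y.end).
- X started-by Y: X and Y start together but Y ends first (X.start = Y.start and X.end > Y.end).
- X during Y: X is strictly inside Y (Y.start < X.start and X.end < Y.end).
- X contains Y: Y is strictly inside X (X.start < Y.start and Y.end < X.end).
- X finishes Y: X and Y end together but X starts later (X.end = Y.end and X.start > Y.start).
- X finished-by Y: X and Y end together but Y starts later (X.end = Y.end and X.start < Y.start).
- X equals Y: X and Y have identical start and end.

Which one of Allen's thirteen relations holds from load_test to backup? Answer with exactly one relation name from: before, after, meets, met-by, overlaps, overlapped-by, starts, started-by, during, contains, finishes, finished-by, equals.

after

load_test = [t=520, t=673]; backup = [t=320, t=473].
Compare endpoints: load_test.start > backup.start, load_test.start > backup.end, load_test.end > backup.start, load_test.end > backup.end.
That pattern is 'after'.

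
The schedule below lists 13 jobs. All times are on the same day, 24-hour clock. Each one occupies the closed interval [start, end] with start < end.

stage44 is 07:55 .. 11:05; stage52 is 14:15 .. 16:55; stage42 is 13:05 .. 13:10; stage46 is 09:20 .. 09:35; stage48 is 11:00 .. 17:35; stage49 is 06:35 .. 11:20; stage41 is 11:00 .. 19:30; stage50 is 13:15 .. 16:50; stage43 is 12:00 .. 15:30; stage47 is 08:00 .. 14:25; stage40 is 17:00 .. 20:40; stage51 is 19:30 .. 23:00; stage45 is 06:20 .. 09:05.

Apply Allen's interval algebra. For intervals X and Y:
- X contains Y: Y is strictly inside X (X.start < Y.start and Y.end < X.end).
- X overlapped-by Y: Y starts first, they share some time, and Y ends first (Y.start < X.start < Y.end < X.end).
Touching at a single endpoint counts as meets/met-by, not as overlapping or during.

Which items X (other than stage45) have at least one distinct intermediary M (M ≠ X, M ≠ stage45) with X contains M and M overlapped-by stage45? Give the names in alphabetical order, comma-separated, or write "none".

Target stage45 = [06:20, 09:05].
Intermediaries M with M overlapped-by stage45: stage44, stage47, stage49.
Via stage44 — items with X contains stage44: stage49.
Via stage47 — items with X contains stage47: none.
Via stage49 — items with X contains stage49: none.
Union: stage49.

stage49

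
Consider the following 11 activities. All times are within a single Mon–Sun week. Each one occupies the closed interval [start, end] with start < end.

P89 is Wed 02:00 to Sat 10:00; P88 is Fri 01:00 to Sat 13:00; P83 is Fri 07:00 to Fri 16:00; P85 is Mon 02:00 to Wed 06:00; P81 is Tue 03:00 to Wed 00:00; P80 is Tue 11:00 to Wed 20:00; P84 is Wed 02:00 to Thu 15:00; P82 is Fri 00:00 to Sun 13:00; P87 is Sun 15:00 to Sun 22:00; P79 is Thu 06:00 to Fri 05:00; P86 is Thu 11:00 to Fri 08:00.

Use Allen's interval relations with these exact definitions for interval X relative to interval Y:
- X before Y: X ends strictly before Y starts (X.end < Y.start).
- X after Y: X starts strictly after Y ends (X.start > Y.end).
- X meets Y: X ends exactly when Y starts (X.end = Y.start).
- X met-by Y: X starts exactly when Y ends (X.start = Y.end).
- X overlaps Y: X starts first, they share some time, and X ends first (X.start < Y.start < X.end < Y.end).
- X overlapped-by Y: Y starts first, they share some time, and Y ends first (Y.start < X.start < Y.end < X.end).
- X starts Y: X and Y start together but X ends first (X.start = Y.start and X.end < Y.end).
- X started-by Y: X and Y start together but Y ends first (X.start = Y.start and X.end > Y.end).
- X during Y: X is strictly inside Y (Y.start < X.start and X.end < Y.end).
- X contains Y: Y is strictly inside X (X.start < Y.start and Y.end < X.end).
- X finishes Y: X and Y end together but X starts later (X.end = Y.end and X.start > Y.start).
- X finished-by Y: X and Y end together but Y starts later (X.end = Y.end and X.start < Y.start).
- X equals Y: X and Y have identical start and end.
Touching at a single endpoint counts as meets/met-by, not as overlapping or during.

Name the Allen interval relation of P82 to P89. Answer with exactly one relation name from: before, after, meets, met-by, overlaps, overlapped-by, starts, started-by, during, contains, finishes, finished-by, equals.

overlapped-by

P82 = [Fri 00:00, Sun 13:00]; P89 = [Wed 02:00, Sat 10:00].
Compare endpoints: P82.start > P89.start, P82.start < P89.end, P82.end > P89.start, P82.end > P89.end.
That pattern is 'overlapped-by'.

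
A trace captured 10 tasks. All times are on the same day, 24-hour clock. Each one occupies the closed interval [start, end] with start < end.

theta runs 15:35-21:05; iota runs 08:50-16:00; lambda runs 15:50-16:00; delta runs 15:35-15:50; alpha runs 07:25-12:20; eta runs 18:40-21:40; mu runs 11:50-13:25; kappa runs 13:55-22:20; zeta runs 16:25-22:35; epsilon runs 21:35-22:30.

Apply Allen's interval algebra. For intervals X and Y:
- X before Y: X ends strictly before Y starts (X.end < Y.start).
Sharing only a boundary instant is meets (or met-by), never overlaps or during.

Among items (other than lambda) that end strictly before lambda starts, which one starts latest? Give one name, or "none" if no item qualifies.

mu

Target lambda = [15:50, 16:00].
alpha [07:25, 12:20] → before → candidate.
delta [15:35, 15:50] → meets → excluded.
epsilon [21:35, 22:30] → after → excluded.
eta [18:40, 21:40] → after → excluded.
iota [08:50, 16:00] → finished-by → excluded.
kappa [13:55, 22:20] → contains → excluded.
mu [11:50, 13:25] → before → candidate.
theta [15:35, 21:05] → contains → excluded.
zeta [16:25, 22:35] → after → excluded.
Among candidates, latest start is 11:50 → mu.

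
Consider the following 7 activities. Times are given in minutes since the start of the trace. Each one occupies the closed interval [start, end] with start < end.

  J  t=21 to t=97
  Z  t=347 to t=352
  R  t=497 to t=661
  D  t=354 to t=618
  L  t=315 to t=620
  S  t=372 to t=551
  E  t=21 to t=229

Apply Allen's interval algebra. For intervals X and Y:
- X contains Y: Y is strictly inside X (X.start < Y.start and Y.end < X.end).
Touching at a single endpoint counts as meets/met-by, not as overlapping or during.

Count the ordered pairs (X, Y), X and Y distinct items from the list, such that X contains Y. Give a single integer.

4

Checking all 42 ordered pairs for relation 'contains'; matching pairs in alphabetical order:
(D, S): D contains S ✓
(L, D): L contains D ✓
(L, S): L contains S ✓
(L, Z): L contains Z ✓
Count: 4.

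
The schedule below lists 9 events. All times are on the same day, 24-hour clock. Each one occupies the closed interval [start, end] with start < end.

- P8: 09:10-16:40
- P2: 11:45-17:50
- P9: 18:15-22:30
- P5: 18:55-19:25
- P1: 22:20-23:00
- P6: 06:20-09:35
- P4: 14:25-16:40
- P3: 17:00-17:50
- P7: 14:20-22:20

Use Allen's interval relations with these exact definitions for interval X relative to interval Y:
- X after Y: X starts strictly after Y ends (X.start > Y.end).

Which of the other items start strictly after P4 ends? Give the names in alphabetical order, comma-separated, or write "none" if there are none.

Target P4 = [14:25, 16:40].
P1 [22:20, 23:00] → after → yes.
P2 [11:45, 17:50] → contains → no.
P3 [17:00, 17:50] → after → yes.
P5 [18:55, 19:25] → after → yes.
P6 [06:20, 09:35] → before → no.
P7 [14:20, 22:20] → contains → no.
P8 [09:10, 16:40] → finished-by → no.
P9 [18:15, 22:30] → after → yes.
Result: P1, P3, P5, P9.

P1, P3, P5, P9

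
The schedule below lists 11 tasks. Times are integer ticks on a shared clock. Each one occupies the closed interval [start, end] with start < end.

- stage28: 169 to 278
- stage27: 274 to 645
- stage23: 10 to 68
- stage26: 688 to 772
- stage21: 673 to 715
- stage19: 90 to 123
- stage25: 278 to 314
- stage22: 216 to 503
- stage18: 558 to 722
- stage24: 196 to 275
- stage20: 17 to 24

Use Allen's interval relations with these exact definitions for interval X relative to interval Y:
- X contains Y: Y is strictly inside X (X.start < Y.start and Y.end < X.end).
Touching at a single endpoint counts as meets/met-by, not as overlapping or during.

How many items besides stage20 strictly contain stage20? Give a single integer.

Target stage20 = [17, 24].
stage18 [558, 722] → after → no.
stage19 [90, 123] → after → no.
stage21 [673, 715] → after → no.
stage22 [216, 503] → after → no.
stage23 [10, 68] → contains → counts.
stage24 [196, 275] → after → no.
stage25 [278, 314] → after → no.
stage26 [688, 772] → after → no.
stage27 [274, 645] → after → no.
stage28 [169, 278] → after → no.
Total: 1.

1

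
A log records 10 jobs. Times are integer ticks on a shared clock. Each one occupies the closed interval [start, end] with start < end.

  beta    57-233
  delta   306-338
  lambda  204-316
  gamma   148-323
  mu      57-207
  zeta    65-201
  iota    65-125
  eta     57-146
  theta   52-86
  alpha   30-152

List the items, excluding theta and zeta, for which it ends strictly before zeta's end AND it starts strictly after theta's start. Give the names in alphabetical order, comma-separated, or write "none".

Conditions: its end is strictly before zeta's end (X.end < 201) AND its start is strictly after theta's start (X.start > 52).
alpha: end 152 < 201? ✓; start 30 > 52? ✗ → no.
beta: end 233 < 201? ✗; start 57 > 52? ✓ → no.
delta: end 338 < 201? ✗; start 306 > 52? ✓ → no.
eta: end 146 < 201? ✓; start 57 > 52? ✓ → yes.
gamma: end 323 < 201? ✗; start 148 > 52? ✓ → no.
iota: end 125 < 201? ✓; start 65 > 52? ✓ → yes.
lambda: end 316 < 201? ✗; start 204 > 52? ✓ → no.
mu: end 207 < 201? ✗; start 57 > 52? ✓ → no.
Result: eta, iota.

eta, iota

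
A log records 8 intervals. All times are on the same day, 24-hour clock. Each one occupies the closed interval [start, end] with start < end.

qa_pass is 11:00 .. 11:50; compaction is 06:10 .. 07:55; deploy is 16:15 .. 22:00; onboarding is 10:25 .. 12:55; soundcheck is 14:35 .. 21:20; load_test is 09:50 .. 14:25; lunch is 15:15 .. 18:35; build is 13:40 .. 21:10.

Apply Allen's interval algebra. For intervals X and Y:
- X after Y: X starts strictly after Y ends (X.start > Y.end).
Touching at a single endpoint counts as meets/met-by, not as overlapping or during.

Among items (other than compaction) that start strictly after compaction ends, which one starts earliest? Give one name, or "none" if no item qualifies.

load_test

Target compaction = [06:10, 07:55].
build [13:40, 21:10] → after → candidate.
deploy [16:15, 22:00] → after → candidate.
load_test [09:50, 14:25] → after → candidate.
lunch [15:15, 18:35] → after → candidate.
onboarding [10:25, 12:55] → after → candidate.
qa_pass [11:00, 11:50] → after → candidate.
soundcheck [14:35, 21:20] → after → candidate.
Among candidates, earliest start is 09:50 → load_test.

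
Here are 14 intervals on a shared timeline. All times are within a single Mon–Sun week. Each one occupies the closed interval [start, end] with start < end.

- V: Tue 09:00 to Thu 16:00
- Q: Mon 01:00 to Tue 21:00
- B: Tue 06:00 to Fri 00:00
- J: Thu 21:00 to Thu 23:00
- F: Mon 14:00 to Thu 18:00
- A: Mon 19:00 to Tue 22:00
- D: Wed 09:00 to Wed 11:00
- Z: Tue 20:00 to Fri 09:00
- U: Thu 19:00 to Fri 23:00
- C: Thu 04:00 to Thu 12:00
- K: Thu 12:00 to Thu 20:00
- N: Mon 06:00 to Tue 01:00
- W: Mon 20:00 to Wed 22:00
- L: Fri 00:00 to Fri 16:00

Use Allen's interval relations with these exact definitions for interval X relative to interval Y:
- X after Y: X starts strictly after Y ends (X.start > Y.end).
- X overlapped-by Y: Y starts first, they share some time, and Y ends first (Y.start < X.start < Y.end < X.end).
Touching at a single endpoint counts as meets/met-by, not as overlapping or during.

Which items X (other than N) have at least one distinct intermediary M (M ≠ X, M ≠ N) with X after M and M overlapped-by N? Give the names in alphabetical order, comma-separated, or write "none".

Target N = [Mon 06:00, Tue 01:00].
Intermediaries M with M overlapped-by N: A, F, W.
Via A — items with X after A: C, D, J, K, L, U.
Via F — items with X after F: J, L, U.
Via W — items with X after W: C, J, K, L, U.
Union: C, D, J, K, L, U.

C, D, J, K, L, U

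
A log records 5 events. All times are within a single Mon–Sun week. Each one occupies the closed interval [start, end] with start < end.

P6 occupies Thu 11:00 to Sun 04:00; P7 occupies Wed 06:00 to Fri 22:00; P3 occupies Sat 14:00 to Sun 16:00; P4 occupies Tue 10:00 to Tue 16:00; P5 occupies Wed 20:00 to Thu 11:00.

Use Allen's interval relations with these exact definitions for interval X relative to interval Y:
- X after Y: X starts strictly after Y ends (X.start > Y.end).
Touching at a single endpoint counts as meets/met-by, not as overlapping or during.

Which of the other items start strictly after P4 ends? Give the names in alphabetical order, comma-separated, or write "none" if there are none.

P3, P5, P6, P7

Target P4 = [Tue 10:00, Tue 16:00].
P3 [Sat 14:00, Sun 16:00] → after → yes.
P5 [Wed 20:00, Thu 11:00] → after → yes.
P6 [Thu 11:00, Sun 04:00] → after → yes.
P7 [Wed 06:00, Fri 22:00] → after → yes.
Result: P3, P5, P6, P7.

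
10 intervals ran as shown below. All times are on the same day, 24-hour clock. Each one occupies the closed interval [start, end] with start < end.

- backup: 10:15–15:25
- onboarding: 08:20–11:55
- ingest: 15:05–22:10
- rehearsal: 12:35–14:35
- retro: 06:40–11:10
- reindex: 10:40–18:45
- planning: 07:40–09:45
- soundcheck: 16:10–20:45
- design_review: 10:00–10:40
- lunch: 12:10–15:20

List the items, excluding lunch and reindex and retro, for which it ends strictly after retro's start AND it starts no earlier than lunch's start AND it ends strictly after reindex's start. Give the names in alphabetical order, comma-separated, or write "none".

Conditions: its end is strictly after retro's start (X.end > 06:40) AND its start is no earlier than lunch's start (X.start >= 12:10) AND its end is strictly after reindex's start (X.end > 10:40).
backup: end 15:25 > 06:40? ✓; start 10:15 >= 12:10? ✗; end 15:25 > 10:40? ✓ → no.
design_review: end 10:40 > 06:40? ✓; start 10:00 >= 12:10? ✗; end 10:40 > 10:40? ✗ → no.
ingest: end 22:10 > 06:40? ✓; start 15:05 >= 12:10? ✓; end 22:10 > 10:40? ✓ → yes.
onboarding: end 11:55 > 06:40? ✓; start 08:20 >= 12:10? ✗; end 11:55 > 10:40? ✓ → no.
planning: end 09:45 > 06:40? ✓; start 07:40 >= 12:10? ✗; end 09:45 > 10:40? ✗ → no.
rehearsal: end 14:35 > 06:40? ✓; start 12:35 >= 12:10? ✓; end 14:35 > 10:40? ✓ → yes.
soundcheck: end 20:45 > 06:40? ✓; start 16:10 >= 12:10? ✓; end 20:45 > 10:40? ✓ → yes.
Result: ingest, rehearsal, soundcheck.

ingest, rehearsal, soundcheck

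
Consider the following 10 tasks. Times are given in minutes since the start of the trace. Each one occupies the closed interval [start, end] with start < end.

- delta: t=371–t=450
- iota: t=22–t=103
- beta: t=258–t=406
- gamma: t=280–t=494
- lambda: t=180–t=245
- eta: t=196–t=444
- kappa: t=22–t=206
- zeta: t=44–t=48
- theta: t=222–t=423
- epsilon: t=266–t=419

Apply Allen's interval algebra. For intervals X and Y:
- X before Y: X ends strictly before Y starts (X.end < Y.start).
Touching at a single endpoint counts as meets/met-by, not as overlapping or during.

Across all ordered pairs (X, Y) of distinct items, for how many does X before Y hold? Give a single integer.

Checking all 90 ordered pairs for relation 'before'; matching pairs in alphabetical order:
(iota, beta): iota before beta ✓
(iota, delta): iota before delta ✓
(iota, epsilon): iota before epsilon ✓
(iota, eta): iota before eta ✓
(iota, gamma): iota before gamma ✓
(iota, lambda): iota before lambda ✓
(iota, theta): iota before theta ✓
(kappa, beta): kappa before beta ✓
(kappa, delta): kappa before delta ✓
(kappa, epsilon): kappa before epsilon ✓
(kappa, gamma): kappa before gamma ✓
(kappa, theta): kappa before theta ✓
(lambda, beta): lambda before beta ✓
(lambda, delta): lambda before delta ✓
(lambda, epsilon): lambda before epsilon ✓
(lambda, gamma): lambda before gamma ✓
(zeta, beta): zeta before beta ✓
(zeta, delta): zeta before delta ✓
(zeta, epsilon): zeta before epsilon ✓
(zeta, eta): zeta before eta ✓
(zeta, gamma): zeta before gamma ✓
(zeta, lambda): zeta before lambda ✓
(zeta, theta): zeta before theta ✓
Count: 23.

23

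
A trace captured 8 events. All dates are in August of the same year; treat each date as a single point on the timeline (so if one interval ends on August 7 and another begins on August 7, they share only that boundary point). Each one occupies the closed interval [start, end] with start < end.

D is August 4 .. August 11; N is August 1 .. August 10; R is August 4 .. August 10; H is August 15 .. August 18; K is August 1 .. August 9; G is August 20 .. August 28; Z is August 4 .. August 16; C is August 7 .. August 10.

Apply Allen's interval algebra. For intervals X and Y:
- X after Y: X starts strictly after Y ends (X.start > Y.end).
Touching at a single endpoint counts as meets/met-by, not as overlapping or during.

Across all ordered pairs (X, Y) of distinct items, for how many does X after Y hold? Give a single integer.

12

Checking all 56 ordered pairs for relation 'after'; matching pairs in alphabetical order:
(G, C): G after C ✓
(G, D): G after D ✓
(G, H): G after H ✓
(G, K): G after K ✓
(G, N): G after N ✓
(G, R): G after R ✓
(G, Z): G after Z ✓
(H, C): H after C ✓
(H, D): H after D ✓
(H, K): H after K ✓
(H, N): H after N ✓
(H, R): H after R ✓
Count: 12.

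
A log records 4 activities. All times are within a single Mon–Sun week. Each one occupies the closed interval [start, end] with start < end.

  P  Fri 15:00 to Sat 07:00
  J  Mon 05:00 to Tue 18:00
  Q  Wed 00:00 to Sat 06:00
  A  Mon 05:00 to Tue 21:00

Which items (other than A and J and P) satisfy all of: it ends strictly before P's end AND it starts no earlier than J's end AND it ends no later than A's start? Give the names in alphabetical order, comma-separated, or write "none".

none

Conditions: its end is strictly before P's end (X.end < Sat 07:00) AND its start is no earlier than J's end (X.start >= Tue 18:00) AND its end is no later than A's start (X.end <= Mon 05:00).
Q: end Sat 06:00 < Sat 07:00? ✓; start Wed 00:00 >= Tue 18:00? ✓; end Sat 06:00 <= Mon 05:00? ✗ → no.
Result: none.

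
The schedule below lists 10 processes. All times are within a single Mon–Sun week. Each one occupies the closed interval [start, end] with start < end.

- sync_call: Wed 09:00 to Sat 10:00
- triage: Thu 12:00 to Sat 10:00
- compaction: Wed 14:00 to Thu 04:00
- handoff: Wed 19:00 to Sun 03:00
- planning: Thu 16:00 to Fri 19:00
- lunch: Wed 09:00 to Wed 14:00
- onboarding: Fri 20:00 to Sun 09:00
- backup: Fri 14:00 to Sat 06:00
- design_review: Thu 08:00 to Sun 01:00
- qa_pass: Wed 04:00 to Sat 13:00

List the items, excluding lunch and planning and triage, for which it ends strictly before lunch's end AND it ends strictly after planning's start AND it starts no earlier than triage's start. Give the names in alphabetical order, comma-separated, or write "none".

none

Conditions: its end is strictly before lunch's end (X.end < Wed 14:00) AND its end is strictly after planning's start (X.end > Thu 16:00) AND its start is no earlier than triage's start (X.start >= Thu 12:00).
backup: end Sat 06:00 < Wed 14:00? ✗; end Sat 06:00 > Thu 16:00? ✓; start Fri 14:00 >= Thu 12:00? ✓ → no.
compaction: end Thu 04:00 < Wed 14:00? ✗; end Thu 04:00 > Thu 16:00? ✗; start Wed 14:00 >= Thu 12:00? ✗ → no.
design_review: end Sun 01:00 < Wed 14:00? ✗; end Sun 01:00 > Thu 16:00? ✓; start Thu 08:00 >= Thu 12:00? ✗ → no.
handoff: end Sun 03:00 < Wed 14:00? ✗; end Sun 03:00 > Thu 16:00? ✓; start Wed 19:00 >= Thu 12:00? ✗ → no.
onboarding: end Sun 09:00 < Wed 14:00? ✗; end Sun 09:00 > Thu 16:00? ✓; start Fri 20:00 >= Thu 12:00? ✓ → no.
qa_pass: end Sat 13:00 < Wed 14:00? ✗; end Sat 13:00 > Thu 16:00? ✓; start Wed 04:00 >= Thu 12:00? ✗ → no.
sync_call: end Sat 10:00 < Wed 14:00? ✗; end Sat 10:00 > Thu 16:00? ✓; start Wed 09:00 >= Thu 12:00? ✗ → no.
Result: none.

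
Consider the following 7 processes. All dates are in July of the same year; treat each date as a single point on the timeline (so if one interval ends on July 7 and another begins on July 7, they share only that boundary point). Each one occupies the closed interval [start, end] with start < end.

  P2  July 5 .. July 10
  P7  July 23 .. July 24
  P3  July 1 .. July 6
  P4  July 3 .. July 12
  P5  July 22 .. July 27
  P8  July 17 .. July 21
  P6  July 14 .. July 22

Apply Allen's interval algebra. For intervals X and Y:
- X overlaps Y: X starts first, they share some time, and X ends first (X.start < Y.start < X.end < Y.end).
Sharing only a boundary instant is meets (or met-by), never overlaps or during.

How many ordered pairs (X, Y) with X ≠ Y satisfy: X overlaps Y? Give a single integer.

Checking all 42 ordered pairs for relation 'overlaps'; matching pairs in alphabetical order:
(P3, P2): P3 overlaps P2 ✓
(P3, P4): P3 overlaps P4 ✓
Count: 2.

2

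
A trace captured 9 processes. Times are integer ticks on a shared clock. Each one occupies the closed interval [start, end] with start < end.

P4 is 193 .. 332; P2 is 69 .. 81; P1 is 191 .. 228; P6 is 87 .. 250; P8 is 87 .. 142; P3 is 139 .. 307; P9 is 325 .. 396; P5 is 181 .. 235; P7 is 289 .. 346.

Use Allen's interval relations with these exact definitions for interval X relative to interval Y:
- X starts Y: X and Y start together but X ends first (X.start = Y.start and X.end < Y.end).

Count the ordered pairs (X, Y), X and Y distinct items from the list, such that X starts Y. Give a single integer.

1

Checking all 72 ordered pairs for relation 'starts'; matching pairs in alphabetical order:
(P8, P6): P8 starts P6 ✓
Count: 1.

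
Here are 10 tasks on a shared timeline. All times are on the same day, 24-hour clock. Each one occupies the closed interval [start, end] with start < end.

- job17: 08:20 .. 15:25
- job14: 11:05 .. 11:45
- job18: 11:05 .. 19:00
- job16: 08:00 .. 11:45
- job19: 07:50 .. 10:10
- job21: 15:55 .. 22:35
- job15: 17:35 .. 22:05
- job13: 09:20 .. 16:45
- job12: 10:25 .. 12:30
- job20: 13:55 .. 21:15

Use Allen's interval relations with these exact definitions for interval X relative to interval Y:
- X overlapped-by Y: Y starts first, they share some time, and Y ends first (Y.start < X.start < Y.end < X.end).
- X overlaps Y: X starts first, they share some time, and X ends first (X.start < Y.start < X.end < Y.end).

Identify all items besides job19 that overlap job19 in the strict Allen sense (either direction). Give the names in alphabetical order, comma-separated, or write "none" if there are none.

Target job19 = [07:50, 10:10].
job12 [10:25, 12:30] → after → no.
job13 [09:20, 16:45] → overlapped-by → yes.
job14 [11:05, 11:45] → after → no.
job15 [17:35, 22:05] → after → no.
job16 [08:00, 11:45] → overlapped-by → yes.
job17 [08:20, 15:25] → overlapped-by → yes.
job18 [11:05, 19:00] → after → no.
job20 [13:55, 21:15] → after → no.
job21 [15:55, 22:35] → after → no.
Result: job13, job16, job17.

job13, job16, job17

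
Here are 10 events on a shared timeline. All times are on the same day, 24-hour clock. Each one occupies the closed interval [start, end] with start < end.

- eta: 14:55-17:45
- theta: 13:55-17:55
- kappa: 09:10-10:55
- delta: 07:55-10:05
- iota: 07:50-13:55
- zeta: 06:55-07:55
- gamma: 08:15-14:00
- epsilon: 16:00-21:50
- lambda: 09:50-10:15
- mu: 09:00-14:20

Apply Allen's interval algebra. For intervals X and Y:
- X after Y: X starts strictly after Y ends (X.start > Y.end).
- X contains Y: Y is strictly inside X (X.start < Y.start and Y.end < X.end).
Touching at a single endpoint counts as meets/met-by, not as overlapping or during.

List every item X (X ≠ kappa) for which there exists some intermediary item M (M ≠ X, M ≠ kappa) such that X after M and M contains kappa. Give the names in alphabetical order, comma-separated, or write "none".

epsilon, eta

Target kappa = [09:10, 10:55].
Intermediaries M with M contains kappa: gamma, iota, mu.
Via gamma — items with X after gamma: epsilon, eta.
Via iota — items with X after iota: epsilon, eta.
Via mu — items with X after mu: epsilon, eta.
Union: epsilon, eta.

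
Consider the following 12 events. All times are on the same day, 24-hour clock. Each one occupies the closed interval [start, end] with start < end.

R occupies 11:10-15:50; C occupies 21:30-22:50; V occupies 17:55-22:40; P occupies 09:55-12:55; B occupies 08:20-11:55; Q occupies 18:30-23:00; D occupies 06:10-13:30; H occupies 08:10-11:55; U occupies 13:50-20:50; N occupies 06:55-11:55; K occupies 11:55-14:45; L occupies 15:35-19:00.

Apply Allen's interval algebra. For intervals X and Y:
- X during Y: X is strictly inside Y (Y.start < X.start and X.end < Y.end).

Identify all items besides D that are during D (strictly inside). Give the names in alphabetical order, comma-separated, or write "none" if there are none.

Target D = [06:10, 13:30].
B [08:20, 11:55] → during → yes.
C [21:30, 22:50] → after → no.
H [08:10, 11:55] → during → yes.
K [11:55, 14:45] → overlapped-by → no.
L [15:35, 19:00] → after → no.
N [06:55, 11:55] → during → yes.
P [09:55, 12:55] → during → yes.
Q [18:30, 23:00] → after → no.
R [11:10, 15:50] → overlapped-by → no.
U [13:50, 20:50] → after → no.
V [17:55, 22:40] → after → no.
Result: B, H, N, P.

B, H, N, P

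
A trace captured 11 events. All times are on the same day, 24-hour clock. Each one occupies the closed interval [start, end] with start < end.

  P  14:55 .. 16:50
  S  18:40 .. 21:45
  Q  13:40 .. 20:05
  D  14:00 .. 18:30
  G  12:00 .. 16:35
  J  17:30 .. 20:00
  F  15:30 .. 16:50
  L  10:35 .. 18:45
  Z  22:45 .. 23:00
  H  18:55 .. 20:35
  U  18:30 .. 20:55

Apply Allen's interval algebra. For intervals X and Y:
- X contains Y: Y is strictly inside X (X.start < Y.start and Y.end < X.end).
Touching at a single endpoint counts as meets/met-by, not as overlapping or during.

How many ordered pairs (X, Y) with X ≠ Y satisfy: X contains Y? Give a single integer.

Checking all 110 ordered pairs for relation 'contains'; matching pairs in alphabetical order:
(D, F): D contains F ✓
(D, P): D contains P ✓
(L, D): L contains D ✓
(L, F): L contains F ✓
(L, G): L contains G ✓
(L, P): L contains P ✓
(Q, D): Q contains D ✓
(Q, F): Q contains F ✓
(Q, J): Q contains J ✓
(Q, P): Q contains P ✓
(S, H): S contains H ✓
(U, H): U contains H ✓
Count: 12.

12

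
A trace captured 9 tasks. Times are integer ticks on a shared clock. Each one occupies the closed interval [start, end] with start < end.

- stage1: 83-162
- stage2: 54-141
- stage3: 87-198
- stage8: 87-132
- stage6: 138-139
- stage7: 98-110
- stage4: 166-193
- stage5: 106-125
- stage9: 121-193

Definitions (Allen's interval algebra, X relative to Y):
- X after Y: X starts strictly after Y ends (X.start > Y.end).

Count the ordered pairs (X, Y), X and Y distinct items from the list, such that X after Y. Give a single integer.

10

Checking all 72 ordered pairs for relation 'after'; matching pairs in alphabetical order:
(stage4, stage1): stage4 after stage1 ✓
(stage4, stage2): stage4 after stage2 ✓
(stage4, stage5): stage4 after stage5 ✓
(stage4, stage6): stage4 after stage6 ✓
(stage4, stage7): stage4 after stage7 ✓
(stage4, stage8): stage4 after stage8 ✓
(stage6, stage5): stage6 after stage5 ✓
(stage6, stage7): stage6 after stage7 ✓
(stage6, stage8): stage6 after stage8 ✓
(stage9, stage7): stage9 after stage7 ✓
Count: 10.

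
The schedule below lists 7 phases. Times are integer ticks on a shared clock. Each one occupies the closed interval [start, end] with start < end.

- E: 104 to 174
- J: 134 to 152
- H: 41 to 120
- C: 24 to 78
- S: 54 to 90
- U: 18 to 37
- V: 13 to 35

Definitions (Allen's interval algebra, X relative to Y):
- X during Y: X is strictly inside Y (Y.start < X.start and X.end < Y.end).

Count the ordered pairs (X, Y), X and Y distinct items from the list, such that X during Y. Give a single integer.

2

Checking all 42 ordered pairs for relation 'during'; matching pairs in alphabetical order:
(J, E): J during E ✓
(S, H): S during H ✓
Count: 2.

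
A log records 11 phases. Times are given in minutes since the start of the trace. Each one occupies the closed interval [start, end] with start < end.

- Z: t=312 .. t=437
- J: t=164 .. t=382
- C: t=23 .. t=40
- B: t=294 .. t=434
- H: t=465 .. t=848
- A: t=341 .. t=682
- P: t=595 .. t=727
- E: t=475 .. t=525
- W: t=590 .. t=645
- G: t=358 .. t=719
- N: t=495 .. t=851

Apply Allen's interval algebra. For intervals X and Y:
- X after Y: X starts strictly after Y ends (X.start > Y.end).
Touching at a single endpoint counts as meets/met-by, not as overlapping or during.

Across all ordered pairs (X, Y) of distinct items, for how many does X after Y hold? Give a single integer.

27

Checking all 110 ordered pairs for relation 'after'; matching pairs in alphabetical order:
(A, C): A after C ✓
(B, C): B after C ✓
(E, B): E after B ✓
(E, C): E after C ✓
(E, J): E after J ✓
(E, Z): E after Z ✓
(G, C): G after C ✓
(H, B): H after B ✓
(H, C): H after C ✓
(H, J): H after J ✓
(H, Z): H after Z ✓
(J, C): J after C ✓
(N, B): N after B ✓
(N, C): N after C ✓
(N, J): N after J ✓
(N, Z): N after Z ✓
(P, B): P after B ✓
(P, C): P after C ✓
(P, E): P after E ✓
(P, J): P after J ✓
(P, Z): P after Z ✓
(W, B): W after B ✓
(W, C): W after C ✓
(W, E): W after E ✓
... plus 3 further pairs not listed.
Count: 27.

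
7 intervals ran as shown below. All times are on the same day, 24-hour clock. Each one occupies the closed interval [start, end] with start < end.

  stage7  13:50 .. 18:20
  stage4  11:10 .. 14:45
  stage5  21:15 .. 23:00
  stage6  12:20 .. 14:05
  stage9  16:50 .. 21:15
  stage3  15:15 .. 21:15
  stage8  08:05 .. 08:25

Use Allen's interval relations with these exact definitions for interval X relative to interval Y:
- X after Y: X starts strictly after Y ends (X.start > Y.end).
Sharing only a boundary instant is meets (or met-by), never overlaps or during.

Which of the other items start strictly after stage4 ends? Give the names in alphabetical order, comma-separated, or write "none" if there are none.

Target stage4 = [11:10, 14:45].
stage3 [15:15, 21:15] → after → yes.
stage5 [21:15, 23:00] → after → yes.
stage6 [12:20, 14:05] → during → no.
stage7 [13:50, 18:20] → overlapped-by → no.
stage8 [08:05, 08:25] → before → no.
stage9 [16:50, 21:15] → after → yes.
Result: stage3, stage5, stage9.

stage3, stage5, stage9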